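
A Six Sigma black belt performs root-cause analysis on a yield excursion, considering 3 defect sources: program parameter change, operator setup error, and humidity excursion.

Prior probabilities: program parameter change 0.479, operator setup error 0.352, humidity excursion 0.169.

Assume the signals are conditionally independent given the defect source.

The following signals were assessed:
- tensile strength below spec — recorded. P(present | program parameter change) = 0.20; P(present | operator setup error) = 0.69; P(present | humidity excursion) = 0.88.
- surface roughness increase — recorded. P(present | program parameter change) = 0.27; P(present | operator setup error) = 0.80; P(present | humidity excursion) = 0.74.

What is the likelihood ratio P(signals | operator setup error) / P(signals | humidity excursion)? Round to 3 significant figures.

The Bayes factor is the ratio of the joint likelihoods of the signal pattern under the two hypotheses.
  operator setup error: 0.69 × 0.80 = 0.552
  humidity excursion: 0.88 × 0.74 = 0.6512
Bayes factor = 0.552 / 0.6512 ≈ 0.848

0.848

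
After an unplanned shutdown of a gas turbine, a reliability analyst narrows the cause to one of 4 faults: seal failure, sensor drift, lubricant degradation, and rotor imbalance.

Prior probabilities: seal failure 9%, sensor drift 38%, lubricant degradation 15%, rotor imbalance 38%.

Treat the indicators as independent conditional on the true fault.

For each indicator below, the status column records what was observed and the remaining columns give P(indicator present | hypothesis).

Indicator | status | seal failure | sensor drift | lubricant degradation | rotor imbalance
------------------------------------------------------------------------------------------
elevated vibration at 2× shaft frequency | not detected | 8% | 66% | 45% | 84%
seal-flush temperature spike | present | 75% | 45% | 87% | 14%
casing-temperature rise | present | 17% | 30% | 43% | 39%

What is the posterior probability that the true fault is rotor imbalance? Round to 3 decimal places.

For each hypothesis, the unnormalized posterior weight is prior × product of the indicator likelihoods (using 1 − P(present | H) for each absent indicator):
  seal failure: 0.09 × (1 − 0.08) × 0.75 × 0.17 = 0.010557
  sensor drift: 0.38 × (1 − 0.66) × 0.45 × 0.30 = 0.017442
  lubricant degradation: 0.15 × (1 − 0.45) × 0.87 × 0.43 = 0.030863
  rotor imbalance: 0.38 × (1 − 0.84) × 0.14 × 0.39 = 0.0033197
The unnormalized weights sum to 0.062182.
P(rotor imbalance | evidence) = 0.0033197 / 0.062182 ≈ 0.053.

0.053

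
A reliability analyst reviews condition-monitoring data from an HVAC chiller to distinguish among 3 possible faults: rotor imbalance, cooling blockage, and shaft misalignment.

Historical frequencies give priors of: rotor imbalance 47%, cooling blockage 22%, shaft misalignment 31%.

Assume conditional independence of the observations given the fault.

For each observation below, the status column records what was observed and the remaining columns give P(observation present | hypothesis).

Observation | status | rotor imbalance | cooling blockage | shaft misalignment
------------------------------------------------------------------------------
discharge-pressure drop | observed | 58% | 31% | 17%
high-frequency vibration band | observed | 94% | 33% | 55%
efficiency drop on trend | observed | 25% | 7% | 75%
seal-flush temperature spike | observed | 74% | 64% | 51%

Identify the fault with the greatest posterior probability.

rotor imbalance

By Bayes' rule with conditional independence, the unnormalized weight for each hypothesis is prior × ∏ likelihoods:
  rotor imbalance: 0.47 × 0.58 × 0.94 × 0.25 × 0.74 = 0.047405
  cooling blockage: 0.22 × 0.31 × 0.33 × 0.07 × 0.64 = 0.0010083
  shaft misalignment: 0.31 × 0.17 × 0.55 × 0.75 × 0.51 = 0.011087
The unnormalized weights sum to 0.0595.
P(rotor imbalance | evidence) ≈ 0.047405 / 0.0595 ≈ 0.797
P(cooling blockage | evidence) ≈ 0.0010083 / 0.0595 ≈ 0.017
P(shaft misalignment | evidence) ≈ 0.011087 / 0.0595 ≈ 0.186
The largest is 0.797, so rotor imbalance is most probable.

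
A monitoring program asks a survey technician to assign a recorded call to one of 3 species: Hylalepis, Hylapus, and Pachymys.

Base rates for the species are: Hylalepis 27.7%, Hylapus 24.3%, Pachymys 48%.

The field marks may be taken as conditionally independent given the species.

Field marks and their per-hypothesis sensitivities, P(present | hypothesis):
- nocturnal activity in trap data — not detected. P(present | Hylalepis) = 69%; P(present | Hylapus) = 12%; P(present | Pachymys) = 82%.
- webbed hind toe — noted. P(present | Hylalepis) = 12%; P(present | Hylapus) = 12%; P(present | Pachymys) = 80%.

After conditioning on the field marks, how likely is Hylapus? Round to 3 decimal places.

For each hypothesis, the unnormalized posterior weight is prior × product of the field mark likelihoods (using 1 − P(present | H) for each absent field mark):
  Hylalepis: 0.277 × (1 − 0.69) × 0.12 = 0.010304
  Hylapus: 0.243 × (1 − 0.12) × 0.12 = 0.025661
  Pachymys: 0.480 × (1 − 0.82) × 0.80 = 0.06912
Normalizing constant Z = 0.010304 + 0.025661 + 0.06912 = 0.10509.
P(Hylapus | evidence) = 0.025661 / 0.10509 ≈ 0.244.

0.244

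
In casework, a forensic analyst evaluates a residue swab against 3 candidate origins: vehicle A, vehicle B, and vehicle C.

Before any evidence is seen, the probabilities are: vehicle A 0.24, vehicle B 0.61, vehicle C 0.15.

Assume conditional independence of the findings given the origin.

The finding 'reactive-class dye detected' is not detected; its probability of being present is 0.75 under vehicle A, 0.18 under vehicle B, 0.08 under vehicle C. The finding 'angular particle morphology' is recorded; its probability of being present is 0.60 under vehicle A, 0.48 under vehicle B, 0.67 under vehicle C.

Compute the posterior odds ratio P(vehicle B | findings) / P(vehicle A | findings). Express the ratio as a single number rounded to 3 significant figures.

Unnormalized posterior weight (prior times the finding likelihoods) for each of the two hypotheses (using 1 − P(present | H) for each absent finding):
  vehicle B: 0.61 × (1 − 0.18) × 0.48 = 0.2401
  vehicle A: 0.24 × (1 − 0.75) × 0.60 = 0.036
Posterior odds = 0.2401 / 0.036 ≈ 6.67.

6.67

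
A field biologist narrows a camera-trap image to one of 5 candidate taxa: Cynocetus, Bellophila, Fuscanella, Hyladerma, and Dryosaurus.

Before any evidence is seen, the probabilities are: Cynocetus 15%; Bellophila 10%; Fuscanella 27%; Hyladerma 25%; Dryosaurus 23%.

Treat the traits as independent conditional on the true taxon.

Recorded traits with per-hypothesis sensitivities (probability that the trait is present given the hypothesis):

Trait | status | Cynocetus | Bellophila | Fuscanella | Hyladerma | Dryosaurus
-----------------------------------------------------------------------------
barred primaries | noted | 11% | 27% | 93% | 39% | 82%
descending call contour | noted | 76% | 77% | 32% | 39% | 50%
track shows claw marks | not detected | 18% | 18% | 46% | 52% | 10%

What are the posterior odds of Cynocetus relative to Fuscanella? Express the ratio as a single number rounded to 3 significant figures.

0.237

Unnormalized posterior weight (prior times the trait likelihoods) for each of the two hypotheses (using 1 − P(present | H) for each absent trait):
  Cynocetus: 0.15 × 0.11 × 0.76 × (1 − 0.18) = 0.010283
  Fuscanella: 0.27 × 0.93 × 0.32 × (1 − 0.46) = 0.04339
Posterior odds = 0.010283 / 0.04339 ≈ 0.237.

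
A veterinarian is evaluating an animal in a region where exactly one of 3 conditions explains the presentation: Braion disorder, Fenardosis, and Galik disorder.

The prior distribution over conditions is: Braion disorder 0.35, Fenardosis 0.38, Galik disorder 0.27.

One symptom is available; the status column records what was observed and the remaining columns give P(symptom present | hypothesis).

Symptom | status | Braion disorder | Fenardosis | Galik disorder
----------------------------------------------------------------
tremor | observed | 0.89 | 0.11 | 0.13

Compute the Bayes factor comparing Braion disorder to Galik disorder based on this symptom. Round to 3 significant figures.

The Bayes factor is the ratio of the two likelihoods.
  Braion disorder: 0.89
  Galik disorder: 0.13
Bayes factor = 0.89 / 0.13 ≈ 6.85

6.85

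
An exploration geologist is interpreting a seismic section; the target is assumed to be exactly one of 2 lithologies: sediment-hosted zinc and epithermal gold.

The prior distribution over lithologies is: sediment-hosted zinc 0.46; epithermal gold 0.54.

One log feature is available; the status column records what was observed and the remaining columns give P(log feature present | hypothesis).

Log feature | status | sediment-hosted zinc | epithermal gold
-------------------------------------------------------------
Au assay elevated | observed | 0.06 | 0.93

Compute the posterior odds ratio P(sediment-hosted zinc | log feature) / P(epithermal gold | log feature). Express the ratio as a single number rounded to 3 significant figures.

0.0550

The normalizing constant cancels in an odds ratio, so compute prior × likelihood for the two hypotheses only:
  sediment-hosted zinc: 0.46 × 0.06 = 0.0276
  epithermal gold: 0.54 × 0.93 = 0.5022
Odds(sediment-hosted zinc : epithermal gold) = 0.0276 / 0.5022 ≈ 0.0550.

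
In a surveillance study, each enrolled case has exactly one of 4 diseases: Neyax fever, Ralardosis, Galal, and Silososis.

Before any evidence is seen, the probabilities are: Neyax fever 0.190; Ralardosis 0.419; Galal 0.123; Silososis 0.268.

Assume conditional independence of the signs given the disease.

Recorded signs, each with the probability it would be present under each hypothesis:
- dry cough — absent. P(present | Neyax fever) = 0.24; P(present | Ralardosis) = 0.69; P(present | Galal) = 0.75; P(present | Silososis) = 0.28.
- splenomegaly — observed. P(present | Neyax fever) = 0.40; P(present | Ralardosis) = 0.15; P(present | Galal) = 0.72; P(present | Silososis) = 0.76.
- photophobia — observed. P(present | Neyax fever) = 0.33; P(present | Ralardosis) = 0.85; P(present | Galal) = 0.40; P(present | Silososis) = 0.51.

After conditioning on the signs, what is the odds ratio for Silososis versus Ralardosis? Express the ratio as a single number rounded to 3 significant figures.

Unnormalized posterior weight (prior times the sign likelihoods) for each of the two hypotheses (using 1 − P(present | H) for each absent sign):
  Silososis: 0.268 × (1 − 0.28) × 0.76 × 0.51 = 0.074791
  Ralardosis: 0.419 × (1 − 0.69) × 0.15 × 0.85 = 0.016561
Odds(Silososis : Ralardosis) = 0.074791 / 0.016561 ≈ 4.52.

4.52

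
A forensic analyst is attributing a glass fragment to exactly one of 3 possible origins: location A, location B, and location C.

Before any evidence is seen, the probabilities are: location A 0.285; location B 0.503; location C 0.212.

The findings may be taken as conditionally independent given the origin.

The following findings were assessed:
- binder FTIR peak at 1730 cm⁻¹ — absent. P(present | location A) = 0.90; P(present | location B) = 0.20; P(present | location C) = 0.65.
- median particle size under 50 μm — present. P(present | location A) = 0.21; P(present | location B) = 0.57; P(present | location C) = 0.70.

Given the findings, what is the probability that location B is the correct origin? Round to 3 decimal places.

By Bayes' rule with conditional independence, the unnormalized weight for each hypothesis is prior × ∏ likelihoods (using 1 − P(present | H) for each absent finding):
  location A: 0.285 × (1 − 0.90) × 0.21 = 0.005985
  location B: 0.503 × (1 − 0.20) × 0.57 = 0.22937
  location C: 0.212 × (1 − 0.65) × 0.70 = 0.05194
Normalizing constant Z = 0.005985 + 0.22937 + 0.05194 = 0.28729.
P(location B | evidence) = 0.22937 / 0.28729 ≈ 0.798.

0.798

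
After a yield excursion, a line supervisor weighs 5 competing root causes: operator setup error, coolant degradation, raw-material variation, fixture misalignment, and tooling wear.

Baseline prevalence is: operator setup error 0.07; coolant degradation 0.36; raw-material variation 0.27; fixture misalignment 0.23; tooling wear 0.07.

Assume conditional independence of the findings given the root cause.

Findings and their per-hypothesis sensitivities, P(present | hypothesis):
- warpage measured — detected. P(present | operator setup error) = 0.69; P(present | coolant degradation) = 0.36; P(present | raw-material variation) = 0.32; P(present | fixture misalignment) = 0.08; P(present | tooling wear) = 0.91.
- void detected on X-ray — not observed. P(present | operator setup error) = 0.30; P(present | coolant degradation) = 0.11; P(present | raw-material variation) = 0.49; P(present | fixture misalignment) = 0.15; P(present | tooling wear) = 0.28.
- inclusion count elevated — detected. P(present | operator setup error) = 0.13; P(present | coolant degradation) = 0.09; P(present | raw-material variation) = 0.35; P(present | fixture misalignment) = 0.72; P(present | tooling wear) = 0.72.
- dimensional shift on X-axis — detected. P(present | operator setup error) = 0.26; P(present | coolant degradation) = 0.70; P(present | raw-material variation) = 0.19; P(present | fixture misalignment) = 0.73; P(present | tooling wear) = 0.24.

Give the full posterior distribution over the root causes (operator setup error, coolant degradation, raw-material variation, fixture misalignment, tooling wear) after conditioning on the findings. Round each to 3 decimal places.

0.042, 0.264, 0.107, 0.299, 0.288

For each hypothesis, the unnormalized posterior weight is prior × product of the finding likelihoods (using 1 − P(present | H) for each absent finding):
  operator setup error: 0.07 × 0.69 × (1 − 0.30) × 0.13 × 0.26 = 0.0011428
  coolant degradation: 0.36 × 0.36 × (1 − 0.11) × 0.09 × 0.70 = 0.0072667
  raw-material variation: 0.27 × 0.32 × (1 − 0.49) × 0.35 × 0.19 = 0.0029303
  fixture misalignment: 0.23 × 0.08 × (1 − 0.15) × 0.72 × 0.73 = 0.0082204
  tooling wear: 0.07 × 0.91 × (1 − 0.28) × 0.72 × 0.24 = 0.0079253
Marginal likelihood of the evidence = 0.027485.
P(operator setup error | evidence) = 0.0011428 / 0.027485 ≈ 0.042
P(coolant degradation | evidence) = 0.0072667 / 0.027485 ≈ 0.264
P(raw-material variation | evidence) = 0.0029303 / 0.027485 ≈ 0.107
P(fixture misalignment | evidence) = 0.0082204 / 0.027485 ≈ 0.299
P(tooling wear | evidence) = 0.0079253 / 0.027485 ≈ 0.288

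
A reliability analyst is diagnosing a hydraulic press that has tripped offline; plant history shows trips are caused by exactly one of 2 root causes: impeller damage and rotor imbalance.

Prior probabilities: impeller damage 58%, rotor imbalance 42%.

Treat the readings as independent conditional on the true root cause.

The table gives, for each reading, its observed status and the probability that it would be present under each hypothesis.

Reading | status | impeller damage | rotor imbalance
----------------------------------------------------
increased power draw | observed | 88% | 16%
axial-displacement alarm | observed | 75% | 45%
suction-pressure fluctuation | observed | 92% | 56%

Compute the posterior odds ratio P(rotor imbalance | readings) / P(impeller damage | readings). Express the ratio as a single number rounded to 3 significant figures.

Posterior odds equal prior odds times the likelihood ratio; only the two competing hypotheses matter.
  rotor imbalance: 0.42 × 0.16 × 0.45 × 0.56 = 0.016934
  impeller damage: 0.58 × 0.88 × 0.75 × 0.92 = 0.35218
Posterior odds = 0.016934 / 0.35218 ≈ 0.0481.

0.0481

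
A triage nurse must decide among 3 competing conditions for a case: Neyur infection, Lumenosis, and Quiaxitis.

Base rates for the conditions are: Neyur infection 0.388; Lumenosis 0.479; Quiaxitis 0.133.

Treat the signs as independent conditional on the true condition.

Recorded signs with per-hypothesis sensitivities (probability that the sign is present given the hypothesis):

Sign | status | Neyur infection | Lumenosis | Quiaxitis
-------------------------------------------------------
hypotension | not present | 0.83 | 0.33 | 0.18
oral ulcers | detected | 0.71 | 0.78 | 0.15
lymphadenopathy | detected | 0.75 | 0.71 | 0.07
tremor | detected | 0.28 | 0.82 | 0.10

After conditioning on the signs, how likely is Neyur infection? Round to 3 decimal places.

0.063

Multiply each prior by the joint likelihood of the sign pattern (using 1 − P(present | H) for each absent sign):
  Neyur infection: 0.388 × (1 − 0.83) × 0.71 × 0.75 × 0.28 = 0.0098346
  Lumenosis: 0.479 × (1 − 0.33) × 0.78 × 0.71 × 0.82 = 0.14574
  Quiaxitis: 0.133 × (1 − 0.18) × 0.15 × 0.07 × 0.10 = 0.00011451
Normalizing constant Z = 0.0098346 + 0.14574 + 0.00011451 = 0.15569.
P(Neyur infection | evidence) = 0.0098346 / 0.15569 ≈ 0.063.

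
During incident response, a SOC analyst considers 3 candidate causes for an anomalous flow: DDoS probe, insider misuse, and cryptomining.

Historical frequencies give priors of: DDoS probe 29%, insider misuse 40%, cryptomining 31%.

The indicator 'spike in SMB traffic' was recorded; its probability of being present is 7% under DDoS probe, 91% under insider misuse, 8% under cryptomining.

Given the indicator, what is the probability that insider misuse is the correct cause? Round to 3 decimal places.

0.890

By Bayes' rule, the unnormalized weight for each hypothesis is prior × likelihood:
  DDoS probe: 0.29 × 0.07 = 0.0203
  insider misuse: 0.40 × 0.91 = 0.364
  cryptomining: 0.31 × 0.08 = 0.0248
Marginal likelihood of the evidence = 0.4091.
P(insider misuse | evidence) = 0.364 / 0.4091 ≈ 0.890.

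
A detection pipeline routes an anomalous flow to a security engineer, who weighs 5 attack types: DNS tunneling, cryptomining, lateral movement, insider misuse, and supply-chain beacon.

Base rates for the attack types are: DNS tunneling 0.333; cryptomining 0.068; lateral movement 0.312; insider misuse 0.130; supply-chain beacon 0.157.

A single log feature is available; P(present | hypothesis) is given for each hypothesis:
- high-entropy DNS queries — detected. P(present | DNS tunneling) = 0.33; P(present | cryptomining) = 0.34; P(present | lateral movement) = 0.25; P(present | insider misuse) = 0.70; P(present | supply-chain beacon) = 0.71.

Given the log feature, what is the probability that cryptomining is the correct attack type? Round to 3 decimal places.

0.056

By Bayes' rule, the unnormalized weight for each hypothesis is prior × likelihood:
  DNS tunneling: 0.333 × 0.33 = 0.10989
  cryptomining: 0.068 × 0.34 = 0.02312
  lateral movement: 0.312 × 0.25 = 0.078
  insider misuse: 0.130 × 0.70 = 0.091
  supply-chain beacon: 0.157 × 0.71 = 0.11147
The unnormalized weights sum to 0.41348.
P(cryptomining | evidence) = 0.02312 / 0.41348 ≈ 0.056.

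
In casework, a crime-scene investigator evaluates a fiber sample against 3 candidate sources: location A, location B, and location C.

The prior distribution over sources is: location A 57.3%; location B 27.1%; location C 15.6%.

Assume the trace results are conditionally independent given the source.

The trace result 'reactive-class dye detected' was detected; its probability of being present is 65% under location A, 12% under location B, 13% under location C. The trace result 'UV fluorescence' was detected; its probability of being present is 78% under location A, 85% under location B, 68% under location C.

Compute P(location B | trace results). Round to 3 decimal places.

0.083

Multiply each prior by the joint likelihood of the trace result pattern:
  location A: 0.573 × 0.65 × 0.78 = 0.29051
  location B: 0.271 × 0.12 × 0.85 = 0.027642
  location C: 0.156 × 0.13 × 0.68 = 0.01379
Marginal likelihood of the evidence = 0.33194.
P(location B | evidence) = 0.027642 / 0.33194 ≈ 0.083.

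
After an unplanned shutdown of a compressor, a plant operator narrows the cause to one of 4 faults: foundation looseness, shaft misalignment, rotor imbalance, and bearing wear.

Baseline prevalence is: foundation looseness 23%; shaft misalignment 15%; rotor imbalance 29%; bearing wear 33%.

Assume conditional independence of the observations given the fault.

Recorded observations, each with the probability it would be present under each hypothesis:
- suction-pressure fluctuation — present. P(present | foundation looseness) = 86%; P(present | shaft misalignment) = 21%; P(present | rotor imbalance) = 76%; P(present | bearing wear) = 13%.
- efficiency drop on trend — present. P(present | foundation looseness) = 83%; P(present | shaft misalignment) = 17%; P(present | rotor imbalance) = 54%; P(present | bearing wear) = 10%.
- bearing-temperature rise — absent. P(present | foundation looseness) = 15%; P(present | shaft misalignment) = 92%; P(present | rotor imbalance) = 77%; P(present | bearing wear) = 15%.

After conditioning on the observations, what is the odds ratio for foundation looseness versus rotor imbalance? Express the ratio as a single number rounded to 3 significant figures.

Unnormalized posterior weight (prior times the observation likelihoods) for each of the two hypotheses (using 1 − P(present | H) for each absent observation):
  foundation looseness: 0.23 × 0.86 × 0.83 × (1 − 0.15) = 0.13955
  rotor imbalance: 0.29 × 0.76 × 0.54 × (1 − 0.77) = 0.027374
Posterior odds = 0.13955 / 0.027374 ≈ 5.10.

5.10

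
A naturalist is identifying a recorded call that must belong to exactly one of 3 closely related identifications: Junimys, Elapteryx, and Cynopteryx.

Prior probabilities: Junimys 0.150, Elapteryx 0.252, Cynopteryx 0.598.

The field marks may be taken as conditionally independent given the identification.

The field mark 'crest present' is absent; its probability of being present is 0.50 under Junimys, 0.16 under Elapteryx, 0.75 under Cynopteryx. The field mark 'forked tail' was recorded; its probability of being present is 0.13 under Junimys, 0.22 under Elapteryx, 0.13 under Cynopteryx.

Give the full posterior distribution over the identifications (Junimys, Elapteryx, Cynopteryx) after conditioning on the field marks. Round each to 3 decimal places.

0.129, 0.615, 0.257

By Bayes' rule with conditional independence, the unnormalized weight for each hypothesis is prior × ∏ likelihoods (using 1 − P(present | H) for each absent field mark):
  Junimys: 0.150 × (1 − 0.50) × 0.13 = 0.00975
  Elapteryx: 0.252 × (1 − 0.16) × 0.22 = 0.04657
  Cynopteryx: 0.598 × (1 − 0.75) × 0.13 = 0.019435
The unnormalized weights sum to 0.075755.
P(Junimys | evidence) = 0.00975 / 0.075755 ≈ 0.129
P(Elapteryx | evidence) = 0.04657 / 0.075755 ≈ 0.615
P(Cynopteryx | evidence) = 0.019435 / 0.075755 ≈ 0.257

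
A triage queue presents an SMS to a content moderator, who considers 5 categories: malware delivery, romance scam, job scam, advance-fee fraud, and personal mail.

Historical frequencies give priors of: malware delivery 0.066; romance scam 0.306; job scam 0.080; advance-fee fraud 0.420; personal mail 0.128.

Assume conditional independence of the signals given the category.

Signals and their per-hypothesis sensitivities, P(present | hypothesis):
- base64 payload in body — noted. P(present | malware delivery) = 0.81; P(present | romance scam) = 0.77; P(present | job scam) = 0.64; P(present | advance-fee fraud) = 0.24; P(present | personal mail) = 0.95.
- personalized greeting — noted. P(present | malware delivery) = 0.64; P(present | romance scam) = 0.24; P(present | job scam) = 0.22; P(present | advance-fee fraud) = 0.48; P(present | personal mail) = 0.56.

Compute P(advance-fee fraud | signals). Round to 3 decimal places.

0.221

For each hypothesis, the unnormalized posterior weight is prior × product of the signal likelihoods:
  malware delivery: 0.066 × 0.81 × 0.64 = 0.034214
  romance scam: 0.306 × 0.77 × 0.24 = 0.056549
  job scam: 0.080 × 0.64 × 0.22 = 0.011264
  advance-fee fraud: 0.420 × 0.24 × 0.48 = 0.048384
  personal mail: 0.128 × 0.95 × 0.56 = 0.068096
Marginal likelihood of the evidence = 0.21851.
P(advance-fee fraud | evidence) = 0.048384 / 0.21851 ≈ 0.221.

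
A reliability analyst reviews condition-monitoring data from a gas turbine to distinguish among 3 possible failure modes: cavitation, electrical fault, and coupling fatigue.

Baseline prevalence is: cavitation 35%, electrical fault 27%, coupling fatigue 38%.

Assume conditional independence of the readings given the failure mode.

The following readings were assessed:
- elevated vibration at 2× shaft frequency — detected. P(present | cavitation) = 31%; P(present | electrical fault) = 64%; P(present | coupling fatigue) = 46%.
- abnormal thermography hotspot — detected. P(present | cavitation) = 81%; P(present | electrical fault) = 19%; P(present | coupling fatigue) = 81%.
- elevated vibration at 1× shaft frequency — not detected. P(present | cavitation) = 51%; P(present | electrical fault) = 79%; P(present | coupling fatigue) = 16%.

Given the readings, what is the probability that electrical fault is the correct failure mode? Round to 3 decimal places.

0.041

Multiply each prior by the joint likelihood of the reading pattern (using 1 − P(present | H) for each absent reading):
  cavitation: 0.35 × 0.31 × 0.81 × (1 − 0.51) = 0.043064
  electrical fault: 0.27 × 0.64 × 0.19 × (1 − 0.79) = 0.0068947
  coupling fatigue: 0.38 × 0.46 × 0.81 × (1 − 0.16) = 0.11893
Marginal likelihood of the evidence = 0.16889.
P(electrical fault | evidence) = 0.0068947 / 0.16889 ≈ 0.041.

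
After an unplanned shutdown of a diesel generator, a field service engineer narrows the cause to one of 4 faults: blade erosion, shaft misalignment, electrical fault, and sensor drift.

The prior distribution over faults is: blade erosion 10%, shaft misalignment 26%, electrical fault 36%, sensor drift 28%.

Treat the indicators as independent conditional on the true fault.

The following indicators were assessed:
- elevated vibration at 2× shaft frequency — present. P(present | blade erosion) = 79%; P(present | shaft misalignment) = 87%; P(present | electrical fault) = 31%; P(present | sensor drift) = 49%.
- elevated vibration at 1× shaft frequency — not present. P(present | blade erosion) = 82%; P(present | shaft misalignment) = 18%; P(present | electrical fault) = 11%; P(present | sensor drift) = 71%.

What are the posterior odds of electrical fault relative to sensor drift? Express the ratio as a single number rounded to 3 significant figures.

2.50

The normalizing constant cancels in an odds ratio, so compute prior × likelihood for the two hypotheses only (using 1 − P(present | H) for each absent indicator):
  electrical fault: 0.36 × 0.31 × (1 − 0.11) = 0.099324
  sensor drift: 0.28 × 0.49 × (1 − 0.71) = 0.039788
Posterior odds = 0.099324 / 0.039788 ≈ 2.50.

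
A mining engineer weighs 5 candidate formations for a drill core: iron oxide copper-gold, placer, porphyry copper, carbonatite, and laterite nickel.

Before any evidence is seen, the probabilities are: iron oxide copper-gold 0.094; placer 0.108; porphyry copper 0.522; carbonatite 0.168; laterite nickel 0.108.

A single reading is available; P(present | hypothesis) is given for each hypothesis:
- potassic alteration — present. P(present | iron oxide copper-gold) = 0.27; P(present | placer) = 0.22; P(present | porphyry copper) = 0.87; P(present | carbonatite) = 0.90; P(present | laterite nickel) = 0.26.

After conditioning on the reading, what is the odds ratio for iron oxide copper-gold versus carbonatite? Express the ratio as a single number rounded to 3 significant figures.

Unnormalized posterior weight (prior times the reading likelihood) for each of the two hypotheses:
  iron oxide copper-gold: 0.094 × 0.27 = 0.02538
  carbonatite: 0.168 × 0.90 = 0.1512
Posterior odds = 0.02538 / 0.1512 ≈ 0.168.

0.168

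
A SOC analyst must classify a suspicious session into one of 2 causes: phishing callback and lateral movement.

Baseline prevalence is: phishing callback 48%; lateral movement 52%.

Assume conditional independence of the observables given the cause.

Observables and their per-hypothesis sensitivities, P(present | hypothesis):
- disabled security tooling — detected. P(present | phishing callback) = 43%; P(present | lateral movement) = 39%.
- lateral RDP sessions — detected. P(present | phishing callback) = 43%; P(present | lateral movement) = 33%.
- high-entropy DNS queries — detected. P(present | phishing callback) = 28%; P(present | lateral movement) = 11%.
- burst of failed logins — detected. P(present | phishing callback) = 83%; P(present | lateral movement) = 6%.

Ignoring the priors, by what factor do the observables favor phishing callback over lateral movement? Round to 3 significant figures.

Joint likelihood of the observable pattern under each hypothesis:
  phishing callback: 0.43 × 0.43 × 0.28 × 0.83 = 0.042971
  lateral movement: 0.39 × 0.33 × 0.11 × 0.06 = 0.00084942
Bayes factor = 0.042971 / 0.00084942 ≈ 50.6

50.6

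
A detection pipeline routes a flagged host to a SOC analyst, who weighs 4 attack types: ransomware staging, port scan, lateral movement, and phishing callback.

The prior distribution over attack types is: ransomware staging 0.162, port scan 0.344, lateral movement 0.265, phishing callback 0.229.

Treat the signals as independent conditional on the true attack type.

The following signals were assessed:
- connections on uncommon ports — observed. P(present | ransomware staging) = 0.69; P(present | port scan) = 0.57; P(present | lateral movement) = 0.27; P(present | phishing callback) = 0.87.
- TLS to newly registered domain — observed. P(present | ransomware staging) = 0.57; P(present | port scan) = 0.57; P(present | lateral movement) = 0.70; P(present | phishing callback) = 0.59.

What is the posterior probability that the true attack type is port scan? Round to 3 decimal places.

For each hypothesis, the unnormalized posterior weight is prior × product of the signal likelihoods:
  ransomware staging: 0.162 × 0.69 × 0.57 = 0.063715
  port scan: 0.344 × 0.57 × 0.57 = 0.11177
  lateral movement: 0.265 × 0.27 × 0.70 = 0.050085
  phishing callback: 0.229 × 0.87 × 0.59 = 0.11755
The unnormalized weights sum to 0.34311.
P(port scan | evidence) = 0.11177 / 0.34311 ≈ 0.326.

0.326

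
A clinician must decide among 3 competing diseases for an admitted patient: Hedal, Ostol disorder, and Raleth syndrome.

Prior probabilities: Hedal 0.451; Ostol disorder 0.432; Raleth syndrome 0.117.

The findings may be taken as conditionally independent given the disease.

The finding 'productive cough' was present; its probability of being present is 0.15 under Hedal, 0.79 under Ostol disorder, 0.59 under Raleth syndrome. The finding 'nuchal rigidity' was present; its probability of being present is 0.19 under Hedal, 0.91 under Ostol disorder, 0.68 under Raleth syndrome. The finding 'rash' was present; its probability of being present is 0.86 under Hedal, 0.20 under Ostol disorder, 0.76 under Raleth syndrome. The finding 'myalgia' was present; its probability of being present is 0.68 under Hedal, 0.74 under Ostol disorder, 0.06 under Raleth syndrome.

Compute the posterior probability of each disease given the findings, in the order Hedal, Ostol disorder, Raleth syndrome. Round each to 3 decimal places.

By Bayes' rule with conditional independence, the unnormalized weight for each hypothesis is prior × ∏ likelihoods:
  Hedal: 0.451 × 0.15 × 0.19 × 0.86 × 0.68 = 0.0075167
  Ostol disorder: 0.432 × 0.79 × 0.91 × 0.20 × 0.74 = 0.045964
  Raleth syndrome: 0.117 × 0.59 × 0.68 × 0.76 × 0.06 = 0.0021405
Marginal likelihood of the evidence = 0.055621.
P(Hedal | evidence) = 0.0075167 / 0.055621 ≈ 0.135
P(Ostol disorder | evidence) = 0.045964 / 0.055621 ≈ 0.826
P(Raleth syndrome | evidence) = 0.0021405 / 0.055621 ≈ 0.038

0.135, 0.826, 0.038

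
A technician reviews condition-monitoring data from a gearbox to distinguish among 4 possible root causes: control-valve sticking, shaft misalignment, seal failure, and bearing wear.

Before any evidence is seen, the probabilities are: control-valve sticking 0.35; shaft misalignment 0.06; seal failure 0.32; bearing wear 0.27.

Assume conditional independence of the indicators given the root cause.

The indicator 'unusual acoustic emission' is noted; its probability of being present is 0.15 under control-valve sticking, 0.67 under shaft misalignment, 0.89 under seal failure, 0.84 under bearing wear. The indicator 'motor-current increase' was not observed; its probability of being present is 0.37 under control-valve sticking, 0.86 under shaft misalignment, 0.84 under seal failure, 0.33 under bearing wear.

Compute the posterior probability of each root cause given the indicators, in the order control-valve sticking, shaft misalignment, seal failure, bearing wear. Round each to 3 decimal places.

0.140, 0.024, 0.193, 0.643

By Bayes' rule with conditional independence, the unnormalized weight for each hypothesis is prior × ∏ likelihoods (using 1 − P(present | H) for each absent indicator):
  control-valve sticking: 0.35 × 0.15 × (1 − 0.37) = 0.033075
  shaft misalignment: 0.06 × 0.67 × (1 − 0.86) = 0.005628
  seal failure: 0.32 × 0.89 × (1 − 0.84) = 0.045568
  bearing wear: 0.27 × 0.84 × (1 − 0.33) = 0.15196
Marginal likelihood of the evidence = 0.23623.
P(control-valve sticking | evidence) = 0.033075 / 0.23623 ≈ 0.140
P(shaft misalignment | evidence) = 0.005628 / 0.23623 ≈ 0.024
P(seal failure | evidence) = 0.045568 / 0.23623 ≈ 0.193
P(bearing wear | evidence) = 0.15196 / 0.23623 ≈ 0.643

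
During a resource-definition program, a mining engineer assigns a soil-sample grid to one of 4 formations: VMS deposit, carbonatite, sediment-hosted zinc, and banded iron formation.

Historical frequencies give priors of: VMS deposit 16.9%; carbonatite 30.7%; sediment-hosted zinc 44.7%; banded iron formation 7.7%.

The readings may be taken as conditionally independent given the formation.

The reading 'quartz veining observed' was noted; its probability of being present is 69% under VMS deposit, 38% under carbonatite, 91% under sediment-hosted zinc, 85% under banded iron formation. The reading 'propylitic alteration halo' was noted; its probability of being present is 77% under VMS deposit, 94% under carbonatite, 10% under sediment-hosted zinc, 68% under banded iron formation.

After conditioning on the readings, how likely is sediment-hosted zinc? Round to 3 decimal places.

By Bayes' rule with conditional independence, the unnormalized weight for each hypothesis is prior × ∏ likelihoods:
  VMS deposit: 0.169 × 0.69 × 0.77 = 0.08979
  carbonatite: 0.307 × 0.38 × 0.94 = 0.10966
  sediment-hosted zinc: 0.447 × 0.91 × 0.10 = 0.040677
  banded iron formation: 0.077 × 0.85 × 0.68 = 0.044506
Marginal likelihood of the evidence = 0.28463.
P(sediment-hosted zinc | evidence) = 0.040677 / 0.28463 ≈ 0.143.

0.143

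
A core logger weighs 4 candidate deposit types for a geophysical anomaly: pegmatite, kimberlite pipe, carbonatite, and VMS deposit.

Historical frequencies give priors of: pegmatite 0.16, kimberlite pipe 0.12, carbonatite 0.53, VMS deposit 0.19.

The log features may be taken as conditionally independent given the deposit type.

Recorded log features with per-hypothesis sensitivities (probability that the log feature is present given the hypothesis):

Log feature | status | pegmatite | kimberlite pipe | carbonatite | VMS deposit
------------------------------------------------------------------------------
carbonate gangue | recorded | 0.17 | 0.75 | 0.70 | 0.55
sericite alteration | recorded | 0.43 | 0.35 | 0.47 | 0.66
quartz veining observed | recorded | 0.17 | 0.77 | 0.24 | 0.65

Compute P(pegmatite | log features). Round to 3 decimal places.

Multiply each prior by the joint likelihood of the log feature pattern:
  pegmatite: 0.16 × 0.17 × 0.43 × 0.17 = 0.0019883
  kimberlite pipe: 0.12 × 0.75 × 0.35 × 0.77 = 0.024255
  carbonatite: 0.53 × 0.70 × 0.47 × 0.24 = 0.041849
  VMS deposit: 0.19 × 0.55 × 0.66 × 0.65 = 0.044831
The unnormalized weights sum to 0.11292.
P(pegmatite | evidence) = 0.0019883 / 0.11292 ≈ 0.018.

0.018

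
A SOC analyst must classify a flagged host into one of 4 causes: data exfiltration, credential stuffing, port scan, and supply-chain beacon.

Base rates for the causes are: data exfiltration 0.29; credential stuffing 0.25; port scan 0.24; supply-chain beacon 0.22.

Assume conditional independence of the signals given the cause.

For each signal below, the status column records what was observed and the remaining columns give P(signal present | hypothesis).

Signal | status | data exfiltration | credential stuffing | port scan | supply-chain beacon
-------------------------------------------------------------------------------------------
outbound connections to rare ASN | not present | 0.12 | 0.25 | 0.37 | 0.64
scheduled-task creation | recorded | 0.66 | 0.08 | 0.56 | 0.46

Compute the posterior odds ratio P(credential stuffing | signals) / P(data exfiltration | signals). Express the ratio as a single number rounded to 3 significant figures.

The normalizing constant cancels in an odds ratio, so compute prior × likelihood for the two hypotheses only (using 1 − P(present | H) for each absent signal):
  credential stuffing: 0.25 × (1 − 0.25) × 0.08 = 0.015
  data exfiltration: 0.29 × (1 − 0.12) × 0.66 = 0.16843
Posterior odds = 0.015 / 0.16843 ≈ 0.0891.

0.0891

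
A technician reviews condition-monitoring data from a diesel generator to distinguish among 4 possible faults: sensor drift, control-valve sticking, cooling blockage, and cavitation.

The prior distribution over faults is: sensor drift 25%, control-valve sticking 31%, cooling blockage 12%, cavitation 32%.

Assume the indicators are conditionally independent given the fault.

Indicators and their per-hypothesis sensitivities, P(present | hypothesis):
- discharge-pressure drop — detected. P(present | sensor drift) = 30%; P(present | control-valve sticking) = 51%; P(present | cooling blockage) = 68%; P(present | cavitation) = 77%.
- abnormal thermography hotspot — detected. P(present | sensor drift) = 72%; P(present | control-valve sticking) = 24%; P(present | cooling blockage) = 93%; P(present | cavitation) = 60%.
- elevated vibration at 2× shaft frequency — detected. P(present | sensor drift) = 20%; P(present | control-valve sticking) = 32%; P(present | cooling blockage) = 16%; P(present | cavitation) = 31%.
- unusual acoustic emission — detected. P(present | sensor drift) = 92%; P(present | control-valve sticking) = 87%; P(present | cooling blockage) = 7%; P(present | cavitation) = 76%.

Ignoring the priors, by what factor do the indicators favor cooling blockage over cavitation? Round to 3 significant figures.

The Bayes factor is the ratio of the joint likelihoods of the indicator pattern under the two hypotheses.
  cooling blockage: 0.68 × 0.93 × 0.16 × 0.07 = 0.0070829
  cavitation: 0.77 × 0.60 × 0.31 × 0.76 = 0.10885
Bayes factor = 0.0070829 / 0.10885 ≈ 0.0651

0.0651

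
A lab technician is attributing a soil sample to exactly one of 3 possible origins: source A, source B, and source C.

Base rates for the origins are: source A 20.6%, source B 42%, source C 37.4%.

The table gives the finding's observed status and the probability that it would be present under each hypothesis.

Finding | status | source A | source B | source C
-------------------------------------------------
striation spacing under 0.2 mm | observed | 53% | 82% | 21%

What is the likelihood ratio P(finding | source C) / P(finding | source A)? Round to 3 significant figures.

Likelihood of this finding under each hypothesis:
  source C: 0.21
  source A: 0.53
Bayes factor = 0.21 / 0.53 ≈ 0.396

0.396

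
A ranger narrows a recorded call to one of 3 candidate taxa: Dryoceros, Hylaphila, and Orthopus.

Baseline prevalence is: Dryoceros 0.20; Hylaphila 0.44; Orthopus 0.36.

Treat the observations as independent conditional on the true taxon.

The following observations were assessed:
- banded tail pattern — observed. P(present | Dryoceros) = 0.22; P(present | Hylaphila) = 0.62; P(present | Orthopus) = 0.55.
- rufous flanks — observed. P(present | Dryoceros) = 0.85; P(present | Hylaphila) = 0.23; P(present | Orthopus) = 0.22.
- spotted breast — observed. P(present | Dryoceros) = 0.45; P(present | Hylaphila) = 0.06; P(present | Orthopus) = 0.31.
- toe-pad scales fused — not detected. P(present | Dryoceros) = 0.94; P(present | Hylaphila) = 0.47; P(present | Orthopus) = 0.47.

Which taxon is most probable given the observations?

By Bayes' rule with conditional independence, the unnormalized weight for each hypothesis is prior × ∏ likelihoods (using 1 − P(present | H) for each absent observation):
  Dryoceros: 0.20 × 0.22 × 0.85 × 0.45 × (1 − 0.94) = 0.0010098
  Hylaphila: 0.44 × 0.62 × 0.23 × 0.06 × (1 − 0.47) = 0.0019953
  Orthopus: 0.36 × 0.55 × 0.22 × 0.31 × (1 − 0.47) = 0.0071569
Marginal likelihood of the evidence = 0.010162.
P(Dryoceros | evidence) ≈ 0.0010098 / 0.010162 ≈ 0.099
P(Hylaphila | evidence) ≈ 0.0019953 / 0.010162 ≈ 0.196
P(Orthopus | evidence) ≈ 0.0071569 / 0.010162 ≈ 0.704
The largest is 0.704, so Orthopus is most probable.

Orthopus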